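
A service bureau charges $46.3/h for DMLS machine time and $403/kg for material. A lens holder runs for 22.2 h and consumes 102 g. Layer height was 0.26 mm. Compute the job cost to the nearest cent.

$1068.97

Time charge: 46.3 × 22.2 → $1027.86.
Material cost = 403 × 102/1000 = $41.106.
Total = 1027.86 + 41.106 = 1068.966 ≈ $1068.97.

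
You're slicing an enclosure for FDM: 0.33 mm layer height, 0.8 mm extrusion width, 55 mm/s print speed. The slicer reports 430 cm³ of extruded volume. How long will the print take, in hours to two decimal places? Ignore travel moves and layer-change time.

8.23 hours

Line area: 0.33 × 0.8 → 0.264 mm².
Toolpath length = 430 cm³ / 0.264 mm² = 430000 / 0.264 = 1628787.9 mm.
Extrusion time: 1628787.9 / 55 → 29614.3 s.
In the requested units: 29614.3 s = 8.23 hours.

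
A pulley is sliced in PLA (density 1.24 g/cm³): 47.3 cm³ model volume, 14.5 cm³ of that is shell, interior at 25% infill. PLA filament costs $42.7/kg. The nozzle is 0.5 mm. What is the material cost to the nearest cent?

Interior volume: 47.3 − 14.5 → 32.8 cm³.
Infill volume = 0.25 × 32.8 = 8.2 cm³.
Total printed volume = 14.5 + 8.2 = 22.7 cm³.
Mass = 22.7 × 1.24, so 28.148 g.
At $42.7/kg: 28.148/1000 × 42.7 = $1.20.

$1.20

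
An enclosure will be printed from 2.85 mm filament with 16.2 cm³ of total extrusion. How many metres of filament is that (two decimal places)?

Cross-section of 2.85 mm filament: π·(2.85/2)² = 6.3794 mm².
L = 16200 mm³ / 6.3794 mm² = 2539.42 mm, i.e. 2.54 m.

2.54 m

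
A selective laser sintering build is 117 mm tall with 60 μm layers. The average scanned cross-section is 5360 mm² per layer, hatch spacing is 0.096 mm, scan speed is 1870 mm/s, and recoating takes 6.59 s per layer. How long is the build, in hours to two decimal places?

19.74 hours

Layers = ⌈117/0.06⌉ = 1950.
Per-layer scan distance = 5360 / 0.096, so 55833.3 mm.
Scan time per layer = 55833.3 / 1870 = 29.8574 s.
Time per layer: 29.8574 + 6.59 → 36.4474 s.
1950 layers × 36.4474 s/layer = 71072.43 s, i.e. 19.74 hours.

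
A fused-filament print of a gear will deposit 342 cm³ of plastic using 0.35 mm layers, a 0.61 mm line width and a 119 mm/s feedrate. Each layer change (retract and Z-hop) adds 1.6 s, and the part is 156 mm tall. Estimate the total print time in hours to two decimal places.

3.94 hours

Line area = 0.35 × 0.61, so 0.2135 mm².
Toolpath length = 342 cm³ / 0.2135 mm² = 342000 / 0.2135 = 1601873.5 mm.
Print-move time = 1601873.5 / 119, so 13461.1 s.
Number of layers: 156 / 0.35 → 446 (rounded up).
Z-hop total: 446 × 1.6 → 713.6 s.
Total = 13461.1 + 713.6 = 14174.7 s = 3.94 hours.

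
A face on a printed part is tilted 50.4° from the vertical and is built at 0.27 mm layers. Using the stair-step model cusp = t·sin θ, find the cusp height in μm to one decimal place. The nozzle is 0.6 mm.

208.0 μm

Cusp = layer height × sin(50.4°) = 0.27 × 0.7705 = 0.208035 mm = 208.0 μm.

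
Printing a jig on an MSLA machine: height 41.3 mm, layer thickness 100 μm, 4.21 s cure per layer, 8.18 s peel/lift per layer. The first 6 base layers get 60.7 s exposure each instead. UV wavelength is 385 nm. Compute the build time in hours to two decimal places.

1.52 hours

Number of layers: 41.3 / 0.1 → 413 (rounded up).
Bottom layers = 6 × (60.7 + 8.18), so 413.28 s.
Remaining layers = 407 × (4.21 + 8.18) = 5042.73 s.
Sum: 413.28 + 5042.73 = 5456.01 s → 1.52 hours.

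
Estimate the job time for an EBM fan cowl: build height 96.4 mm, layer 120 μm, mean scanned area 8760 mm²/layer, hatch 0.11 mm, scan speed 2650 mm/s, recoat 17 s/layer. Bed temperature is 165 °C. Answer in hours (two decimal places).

10.51 hours

Number of layers: 96.4 / 0.12 → 804 (rounded up).
Scan path per layer: 8760 / 0.11 → 79636.4 mm.
Beam time per layer = 79636.4 / 2650, so 30.0515 s.
Per-layer time: 30.0515 + 17 → 47.0515 s.
804 layers × 47.0515 s/layer = 37829.406 s, i.e. 10.51 hours.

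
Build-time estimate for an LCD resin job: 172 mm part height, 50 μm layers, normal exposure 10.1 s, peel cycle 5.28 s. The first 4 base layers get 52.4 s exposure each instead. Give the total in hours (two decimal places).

14.74 hours

Layer count = ceil(172 / 0.05) = 3440.
Bottom layers = 4 × (52.4 + 5.28) = 230.72 s.
Normal layers = 3436 × (10.1 + 5.28), so 52845.68 s.
Sum: 230.72 + 52845.68 = 53076.4 s → 14.74 hours.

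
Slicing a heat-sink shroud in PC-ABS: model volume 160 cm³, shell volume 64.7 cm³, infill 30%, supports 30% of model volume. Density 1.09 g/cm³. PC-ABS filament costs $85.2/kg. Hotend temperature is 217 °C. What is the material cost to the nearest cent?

Infill region: 160 − 64.7 → 95.3 cm³.
Infill volume: 0.30 × 95.3 → 28.59 cm³.
Support = 0.30 × 160, so 48 cm³.
Total printed volume: 64.7 + 28.59 + 48 → 141.29 cm³.
Mass = 141.29 × 1.09, so 154.0061 g.
At $85.2/kg: 154.0061/1000 × 85.2 = $13.12.

$13.12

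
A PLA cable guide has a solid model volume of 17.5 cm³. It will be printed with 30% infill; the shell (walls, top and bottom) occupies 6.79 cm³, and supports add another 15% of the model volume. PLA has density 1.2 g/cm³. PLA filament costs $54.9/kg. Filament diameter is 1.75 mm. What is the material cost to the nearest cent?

$0.83

Volume inside the shell = 17.5 − 6.79, so 10.71 cm³.
Deposited infill = 0.30 × 10.71 = 3.213 cm³.
Support = 0.15 × 17.5 = 2.625 cm³.
Deposited volume = 6.79 + 3.213 + 2.625 = 12.628 cm³.
Mass: 12.628 × 1.2 → 15.1536 g.
At $54.9/kg: 15.1536/1000 × 54.9 = $0.83.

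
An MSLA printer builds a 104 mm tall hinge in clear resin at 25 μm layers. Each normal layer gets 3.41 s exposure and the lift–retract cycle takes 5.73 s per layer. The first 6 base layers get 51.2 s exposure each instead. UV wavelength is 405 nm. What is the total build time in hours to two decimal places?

10.64 hours

Number of layers: 104 / 0.025 → 4160 (rounded up).
Bottom layers = 6 × (51.2 + 5.73) = 341.58 s.
Normal layers: 4154 × (3.41 + 5.73) → 37967.56 s.
Total = 341.58 + 37967.56 = 38309.14 s = 10.64 hours.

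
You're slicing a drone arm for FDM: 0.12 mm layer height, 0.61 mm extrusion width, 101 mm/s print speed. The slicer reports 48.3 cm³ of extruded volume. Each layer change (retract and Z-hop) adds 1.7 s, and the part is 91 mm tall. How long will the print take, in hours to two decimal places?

Line area = 0.12 × 0.61 = 0.0732 mm².
Path length: 48300 mm³ / 0.0732 mm² → 659836.1 mm.
Time extruding = 659836.1 / 101 = 6533 s.
Layers = ⌈91/0.12⌉ = 759.
Layer-change overhead = 759 × 1.7 = 1290.3 s.
Altogether 6533 + 1290.3 = 7823.3 s, i.e. 2.17 hours.

2.17 hours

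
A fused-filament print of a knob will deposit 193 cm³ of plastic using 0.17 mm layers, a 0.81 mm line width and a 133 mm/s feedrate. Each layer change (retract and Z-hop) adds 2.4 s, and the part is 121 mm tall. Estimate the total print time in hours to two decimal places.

3.40 hours

Bead cross-section: 0.17 × 0.81 → 0.1377 mm².
Total extruded path = 193000/0.1377 = 1401597.7 mm.
Time extruding = 1401597.7 / 133, so 10538.3 s.
Layers = ⌈121/0.17⌉ = 712.
Layer-change overhead: 712 × 2.4 → 1708.8 s.
Altogether 10538.3 + 1708.8 = 12247.1 s, i.e. 3.40 hours.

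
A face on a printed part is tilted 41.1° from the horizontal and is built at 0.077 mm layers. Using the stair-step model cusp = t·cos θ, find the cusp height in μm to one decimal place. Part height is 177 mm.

58.0 μm

h_c = t·cos θ = 0.077 × 0.7536 = 0.058027 mm (58.0 μm).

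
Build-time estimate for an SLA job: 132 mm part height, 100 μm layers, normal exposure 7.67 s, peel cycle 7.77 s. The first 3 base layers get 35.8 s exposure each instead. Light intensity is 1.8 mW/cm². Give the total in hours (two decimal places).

Number of layers: 132 / 0.1 → 1320 (rounded up).
Base layers = 3 × (35.8 + 7.77) = 130.71 s.
Regular layers = 1317 × (7.67 + 7.77) = 20334.48 s.
Sum: 130.71 + 20334.48 = 20465.19 s → 5.68 hours.

5.68 hours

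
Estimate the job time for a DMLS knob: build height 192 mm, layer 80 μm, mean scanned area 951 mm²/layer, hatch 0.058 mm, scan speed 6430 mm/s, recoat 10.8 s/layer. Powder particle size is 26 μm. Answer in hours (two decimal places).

8.90 hours

Number of layers: 192 / 0.08 → 2400 (rounded up).
Scan path per layer = 951 / 0.058, so 16396.6 mm.
Scan time per layer = 16396.6 / 6430 = 2.55 s.
Time per layer = 2.55 + 10.8, so 13.35 s.
2400 layers × 13.35 s/layer = 32040 s, i.e. 8.90 hours.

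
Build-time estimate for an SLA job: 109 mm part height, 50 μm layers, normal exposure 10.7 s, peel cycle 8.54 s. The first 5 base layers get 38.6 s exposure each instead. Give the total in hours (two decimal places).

11.69 hours

Layers = ⌈109/0.05⌉ = 2180.
Bottom layers: 5 × (38.6 + 8.54) → 235.7 s.
Normal layers = 2175 × (10.7 + 8.54), so 41847 s.
Total = 235.7 + 41847 = 42082.7 s = 11.69 hours.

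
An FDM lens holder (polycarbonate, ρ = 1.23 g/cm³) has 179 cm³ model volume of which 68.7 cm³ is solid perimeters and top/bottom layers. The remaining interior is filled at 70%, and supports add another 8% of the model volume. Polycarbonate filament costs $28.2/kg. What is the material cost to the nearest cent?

Interior volume = 179 − 68.7, so 110.3 cm³.
Infill deposited: 0.70 × 110.3 → 77.21 cm³.
Support = 0.08 × 179 = 14.32 cm³.
Deposited volume = 68.7 + 77.21 + 14.32 = 160.23 cm³.
Mass: 160.23 × 1.23 → 197.0829 g.
At $28.2/kg: 197.0829/1000 × 28.2 = $5.56.

$5.56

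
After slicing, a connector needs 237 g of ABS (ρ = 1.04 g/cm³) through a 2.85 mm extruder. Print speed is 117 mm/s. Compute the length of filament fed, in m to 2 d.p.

35.72 m

Volume = 237 g / 1.04 g·cm⁻³ = 227.8846 cm³ = 227884.6 mm³.
Cross-section of 2.85 mm filament: π·(2.85/2)² = 6.3794 mm².
Length = 227884.6 / 6.3794 = 35721.95 mm = 35.72 m.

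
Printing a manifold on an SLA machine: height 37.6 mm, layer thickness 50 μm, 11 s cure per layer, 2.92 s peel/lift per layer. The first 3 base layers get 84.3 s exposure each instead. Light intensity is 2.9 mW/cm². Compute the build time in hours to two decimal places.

Layer count = ceil(37.6 / 0.05) = 752.
Bottom layers = 3 × (84.3 + 2.92), so 261.66 s.
Regular layers: 749 × (11 + 2.92) → 10426.08 s.
Sum: 261.66 + 10426.08 = 10687.74 s → 2.97 hours.

2.97 hours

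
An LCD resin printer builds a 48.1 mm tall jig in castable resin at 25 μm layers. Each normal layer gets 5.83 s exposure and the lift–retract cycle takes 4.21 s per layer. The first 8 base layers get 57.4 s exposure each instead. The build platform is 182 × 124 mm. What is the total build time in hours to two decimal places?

5.48 hours

Layer count = ceil(48.1 / 0.025) = 1924.
Base layers: 8 × (57.4 + 4.21) → 492.88 s.
Regular layers = 1916 × (5.83 + 4.21) = 19236.64 s.
Sum: 492.88 + 19236.64 = 19729.52 s → 5.48 hours.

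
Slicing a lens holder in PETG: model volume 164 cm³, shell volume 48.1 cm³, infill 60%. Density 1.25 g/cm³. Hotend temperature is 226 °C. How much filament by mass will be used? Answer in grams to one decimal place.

Infill region: 164 − 48.1 → 115.9 cm³.
Deposited infill: 0.60 × 115.9 → 69.54 cm³.
Total printed volume = 48.1 + 69.54 = 117.64 cm³.
Mass = 117.64 × 1.25, so 147.05 g.

147.1 g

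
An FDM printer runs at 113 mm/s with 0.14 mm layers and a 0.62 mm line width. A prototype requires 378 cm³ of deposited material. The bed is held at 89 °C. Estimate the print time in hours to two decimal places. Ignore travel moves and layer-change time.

Line area: 0.14 × 0.62 → 0.0868 mm².
Toolpath length = 378 cm³ / 0.0868 mm² = 378000 / 0.0868 = 4354838.7 mm.
Print-move time = 4354838.7 / 113 = 38538.4 s.
That's 38538.4 s → 10.71 hours.

10.71 hours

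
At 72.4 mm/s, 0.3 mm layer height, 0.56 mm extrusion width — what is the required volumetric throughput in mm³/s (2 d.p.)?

A = 0.3 × 0.56, so 0.168 mm².
Q = v·A = 72.4 × 0.168 = 12.16 mm³/s.

12.16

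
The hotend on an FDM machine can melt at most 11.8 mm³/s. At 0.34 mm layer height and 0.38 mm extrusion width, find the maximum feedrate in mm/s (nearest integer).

Extrusion cross-section = 0.34 × 0.38 = 0.1292 mm².
v_max = Q/A = 11.8/0.1292 = 91.33 mm/s → 91 mm/s.

91 mm/s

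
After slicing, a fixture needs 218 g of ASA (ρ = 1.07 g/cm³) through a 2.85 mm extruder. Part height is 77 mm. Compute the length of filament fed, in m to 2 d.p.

Volume = 218 g / 1.07 g·cm⁻³ = 203.7383 cm³ = 203738.3 mm³.
Cross-section of 2.85 mm filament: π·(2.85/2)² = 6.3794 mm².
L = V/A = 203738.3/6.3794 = 31936.91 mm → 31.94 m.

31.94 m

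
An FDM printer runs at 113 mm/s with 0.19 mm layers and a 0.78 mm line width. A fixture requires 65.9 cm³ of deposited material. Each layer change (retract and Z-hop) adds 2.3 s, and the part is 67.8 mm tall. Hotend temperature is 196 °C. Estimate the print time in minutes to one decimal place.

Bead cross-section = 0.19 × 0.78, so 0.1482 mm².
Path length: 65900 mm³ / 0.1482 mm² → 444669.4 mm.
Extrusion time = 444669.4 / 113, so 3935.1 s.
Layer count = ceil(67.8 / 0.19) = 357.
Non-print overhead: 357 × 2.3 → 821.1 s.
Altogether 3935.1 + 821.1 = 4756.2 s, i.e. 79.3 minutes.

79.3 minutes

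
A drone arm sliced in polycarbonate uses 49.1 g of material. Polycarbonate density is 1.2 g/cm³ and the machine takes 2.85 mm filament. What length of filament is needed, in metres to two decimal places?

Extruded volume: 49.1/1.2 = 40.9167 cm³ (40916.7 mm³).
A = π r² = π × 1.425² = 6.3794 mm².
L = V/A = 40916.7/6.3794 = 6413.88 mm → 6.41 m.

6.41 m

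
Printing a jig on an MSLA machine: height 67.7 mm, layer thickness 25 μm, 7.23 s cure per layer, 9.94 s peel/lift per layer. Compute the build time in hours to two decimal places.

12.92 hours

Layers = ⌈67.7/0.025⌉ = 2708.
Cycle time = 7.23 + 9.94, so 17.17 s.
Build time: 2708 × 17.17 s = 46496.36 s, i.e. 12.92 hours.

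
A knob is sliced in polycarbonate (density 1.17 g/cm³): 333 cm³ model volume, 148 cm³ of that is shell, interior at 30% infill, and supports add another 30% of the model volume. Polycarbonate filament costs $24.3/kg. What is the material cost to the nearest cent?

Volume inside the shell: 333 − 148 → 185 cm³.
Infill volume = 0.30 × 185, so 55.5 cm³.
Support = 0.30 × 333, so 99.9 cm³.
Total extruded = 148 + 55.5 + 99.9 = 303.4 cm³.
Mass = 303.4 × 1.17, so 354.978 g.
At $24.3/kg: 354.978/1000 × 24.3 = $8.63.

$8.63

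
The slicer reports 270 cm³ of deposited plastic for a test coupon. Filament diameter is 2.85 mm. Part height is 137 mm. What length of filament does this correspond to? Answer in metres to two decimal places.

Filament cross-section = π × (2.85/2)² = 6.3794 mm².
L = 270000 mm³ / 6.3794 mm² = 42323.73 mm, i.e. 42.32 m.

42.32 m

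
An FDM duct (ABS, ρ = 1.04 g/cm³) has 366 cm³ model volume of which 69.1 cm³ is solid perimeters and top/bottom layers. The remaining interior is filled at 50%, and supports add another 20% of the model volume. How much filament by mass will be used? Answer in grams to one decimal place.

Interior volume: 366 − 69.1 → 296.9 cm³.
Infill deposited = 0.50 × 296.9 = 148.45 cm³.
Support: 0.20 × 366 → 73.2 cm³.
Total extruded = 69.1 + 148.45 + 73.2 = 290.75 cm³.
Mass = 290.75 × 1.04, so 302.38 g.

302.4 g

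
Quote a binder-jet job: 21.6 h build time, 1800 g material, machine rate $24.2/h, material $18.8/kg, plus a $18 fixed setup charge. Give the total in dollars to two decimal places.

$574.56

Machine cost = 24.2 × 21.6 = $522.72.
Material cost: 18.8 × 1800/1000 → $33.84.
Total = 522.72 + 33.84 + 18 = $574.56.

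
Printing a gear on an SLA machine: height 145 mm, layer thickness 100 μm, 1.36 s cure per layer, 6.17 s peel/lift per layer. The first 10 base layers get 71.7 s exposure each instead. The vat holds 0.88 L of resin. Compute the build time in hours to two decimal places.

Layers = ⌈145/0.1⌉ = 1450.
Bottom layers: 10 × (71.7 + 6.17) → 778.7 s.
Regular layers = 1440 × (1.36 + 6.17), so 10843.2 s.
Sum: 778.7 + 10843.2 = 11621.9 s → 3.23 hours.

3.23 hours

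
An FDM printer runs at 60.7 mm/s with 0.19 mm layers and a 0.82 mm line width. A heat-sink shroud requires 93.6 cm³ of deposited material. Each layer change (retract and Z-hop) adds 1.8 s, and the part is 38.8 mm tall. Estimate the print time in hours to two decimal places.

2.85 hours

Bead cross-section = 0.19 × 0.82, so 0.1558 mm².
Path length: 93600 mm³ / 0.1558 mm² → 600770.2 mm.
Extrusion time = 600770.2 / 60.7 = 9897.4 s.
Number of layers: 38.8 / 0.19 → 205 (rounded up).
Non-print overhead = 205 × 1.8 = 369 s.
Total = 9897.4 + 369 = 10266.4 s = 2.85 hours.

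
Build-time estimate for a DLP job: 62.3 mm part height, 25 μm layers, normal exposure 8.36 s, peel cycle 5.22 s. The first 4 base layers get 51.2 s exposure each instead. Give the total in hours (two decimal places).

9.45 hours

Layers = ⌈62.3/0.025⌉ = 2492.
Base layers = 4 × (51.2 + 5.22) = 225.68 s.
Remaining layers = 2488 × (8.36 + 5.22) = 33787.04 s.
Total = 225.68 + 33787.04 = 34012.72 s = 9.45 hours.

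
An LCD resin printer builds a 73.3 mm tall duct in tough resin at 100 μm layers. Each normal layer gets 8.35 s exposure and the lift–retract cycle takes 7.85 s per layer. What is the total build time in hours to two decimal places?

Layer count = ceil(73.3 / 0.1) = 733.
Each layer takes = 8.35 + 7.85, so 16.2 s.
Build time: 733 × 16.2 s = 11874.6 s, i.e. 3.30 hours.

3.30 hours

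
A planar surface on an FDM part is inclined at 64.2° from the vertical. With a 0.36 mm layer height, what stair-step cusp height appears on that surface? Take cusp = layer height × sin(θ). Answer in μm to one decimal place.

324.1 μm

h_c = t·sin θ = 0.36 × 0.9003 = 0.324108 mm (324.1 μm).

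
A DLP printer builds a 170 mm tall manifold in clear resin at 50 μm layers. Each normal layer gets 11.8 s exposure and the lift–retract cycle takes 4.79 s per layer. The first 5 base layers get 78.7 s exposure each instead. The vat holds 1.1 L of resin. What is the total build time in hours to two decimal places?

15.76 hours

Layers = ⌈170/0.05⌉ = 3400.
Base layers = 5 × (78.7 + 4.79), so 417.45 s.
Remaining layers = 3395 × (11.8 + 4.79) = 56323.05 s.
Sum: 417.45 + 56323.05 = 56740.5 s → 15.76 hours.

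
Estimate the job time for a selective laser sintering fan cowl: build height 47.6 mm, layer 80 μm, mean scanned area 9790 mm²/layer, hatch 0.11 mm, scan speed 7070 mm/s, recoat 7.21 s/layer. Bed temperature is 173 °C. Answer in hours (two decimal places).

3.27 hours

Number of layers: 47.6 / 0.08 → 595 (rounded up).
Scan path per layer = 9790 / 0.11, so 89000 mm.
Per-layer scan time: 89000 / 7070 → 12.5884 s.
Layer cycle = 12.5884 + 7.21, so 19.7984 s.
Total: 595 × 19.7984 s = 11780.048 s → 3.27 hours.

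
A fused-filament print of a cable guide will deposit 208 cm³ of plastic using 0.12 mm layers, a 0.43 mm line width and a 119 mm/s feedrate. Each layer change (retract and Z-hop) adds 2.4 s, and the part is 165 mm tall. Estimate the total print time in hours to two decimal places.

10.33 hours

Bead cross-section = 0.12 × 0.43, so 0.0516 mm².
Path length: 208000 mm³ / 0.0516 mm² → 4031007.8 mm.
Extrusion time = 4031007.8 / 119, so 33874 s.
Layer count = ceil(165 / 0.12) = 1375.
Layer-change overhead = 1375 × 2.4, so 3300 s.
Total = 33874 + 3300 = 37174 s = 10.33 hours.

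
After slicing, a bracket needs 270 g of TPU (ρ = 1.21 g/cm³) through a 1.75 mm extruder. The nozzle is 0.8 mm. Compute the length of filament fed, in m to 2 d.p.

Extruded volume: 270/1.21 = 223.1405 cm³ (223140.5 mm³).
Filament cross-section = π × (1.75/2)² = 2.4053 mm².
Length = 223140.5 / 2.4053 = 92770.34 mm = 92.77 m.

92.77 m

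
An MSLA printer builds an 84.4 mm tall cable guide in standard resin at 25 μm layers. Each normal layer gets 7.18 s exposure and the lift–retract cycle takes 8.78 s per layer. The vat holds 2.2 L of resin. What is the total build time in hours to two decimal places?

14.97 hours

Number of layers: 84.4 / 0.025 → 3376 (rounded up).
Cycle time = 7.18 + 8.78, so 15.96 s.
Total = 3376 × 15.96 = 53880.96 s = 14.97 hours.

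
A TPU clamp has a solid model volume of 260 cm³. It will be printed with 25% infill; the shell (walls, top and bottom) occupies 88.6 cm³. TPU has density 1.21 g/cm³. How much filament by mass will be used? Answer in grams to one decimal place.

Interior volume = 260 − 88.6 = 171.4 cm³.
Infill deposited = 0.25 × 171.4 = 42.85 cm³.
Total printed volume: 88.6 + 42.85 → 131.45 cm³.
Mass = 131.45 × 1.21, so 159.0545 g.

159.1 g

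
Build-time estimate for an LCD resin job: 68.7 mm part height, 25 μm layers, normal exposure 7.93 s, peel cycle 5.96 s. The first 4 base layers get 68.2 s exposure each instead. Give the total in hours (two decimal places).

Layers = ⌈68.7/0.025⌉ = 2748.
Burn-in layers = 4 × (68.2 + 5.96) = 296.64 s.
Normal layers = 2744 × (7.93 + 5.96) = 38114.16 s.
Total = 296.64 + 38114.16 = 38410.8 s = 10.67 hours.

10.67 hours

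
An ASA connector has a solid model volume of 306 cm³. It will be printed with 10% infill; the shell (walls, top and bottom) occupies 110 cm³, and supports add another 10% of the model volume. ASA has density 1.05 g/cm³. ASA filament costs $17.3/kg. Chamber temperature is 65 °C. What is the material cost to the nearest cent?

$2.91

Interior volume = 306 − 110 = 196 cm³.
Infill volume = 0.10 × 196, so 19.6 cm³.
Support: 0.10 × 306 → 30.6 cm³.
Total extruded = 110 + 19.6 + 30.6, so 160.2 cm³.
Mass: 160.2 × 1.05 → 168.21 g.
Cost = 168.21 g / 1000 × $17.3/kg = $2.91.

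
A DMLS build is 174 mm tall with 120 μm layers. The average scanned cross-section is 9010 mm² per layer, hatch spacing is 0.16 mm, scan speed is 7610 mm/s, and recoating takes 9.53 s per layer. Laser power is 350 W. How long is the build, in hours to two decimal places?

6.82 hours

Number of layers: 174 / 0.12 → 1450 (rounded up).
Per-layer scan distance = 9010 / 0.16, so 56312.5 mm.
Per-layer scan time = 56312.5 / 7610 = 7.3998 s.
Layer cycle = 7.3998 + 9.53 = 16.9298 s.
Total: 1450 × 16.9298 s = 24548.21 s → 6.82 hours.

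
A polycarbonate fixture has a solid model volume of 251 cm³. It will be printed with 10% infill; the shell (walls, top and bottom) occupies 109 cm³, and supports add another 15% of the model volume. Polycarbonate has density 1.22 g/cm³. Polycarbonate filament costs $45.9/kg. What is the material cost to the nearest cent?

$9.01

Interior volume = 251 − 109, so 142 cm³.
Infill volume = 0.10 × 142, so 14.2 cm³.
Support: 0.15 × 251 → 37.65 cm³.
Deposited volume = 109 + 14.2 + 37.65 = 160.85 cm³.
Mass = 160.85 × 1.22 = 196.237 g.
At $45.9/kg: 196.237/1000 × 45.9 = $9.01.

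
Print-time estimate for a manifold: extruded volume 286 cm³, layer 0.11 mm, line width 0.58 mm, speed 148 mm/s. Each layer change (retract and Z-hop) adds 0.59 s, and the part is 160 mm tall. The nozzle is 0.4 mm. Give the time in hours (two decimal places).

8.65 hours

Line area = 0.11 × 0.58, so 0.0638 mm².
Total extruded path = 286000/0.0638 = 4482758.6 mm.
Extrusion time = 4482758.6 / 148, so 30288.9 s.
Number of layers: 160 / 0.11 → 1455 (rounded up).
Z-hop total = 1455 × 0.59, so 858.45 s.
Altogether 30288.9 + 858.45 = 31147.35 s, i.e. 8.65 hours.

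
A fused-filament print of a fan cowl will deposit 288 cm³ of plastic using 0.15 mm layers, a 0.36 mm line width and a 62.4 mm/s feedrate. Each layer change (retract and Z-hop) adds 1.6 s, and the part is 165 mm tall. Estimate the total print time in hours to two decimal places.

24.23 hours

Bead cross-section = 0.15 × 0.36, so 0.054 mm².
Path length: 288000 mm³ / 0.054 mm² → 5333333.3 mm.
Time extruding = 5333333.3 / 62.4, so 85470.1 s.
Layer count = ceil(165 / 0.15) = 1100.
Z-hop total = 1100 × 1.6, so 1760 s.
Altogether 85470.1 + 1760 = 87230.1 s, i.e. 24.23 hours.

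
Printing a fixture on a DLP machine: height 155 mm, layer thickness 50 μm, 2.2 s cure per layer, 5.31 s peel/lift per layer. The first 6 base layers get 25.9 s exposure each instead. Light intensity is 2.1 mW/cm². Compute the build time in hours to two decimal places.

6.51 hours

Number of layers: 155 / 0.05 → 3100 (rounded up).
Bottom layers: 6 × (25.9 + 5.31) → 187.26 s.
Normal layers = 3094 × (2.2 + 5.31), so 23235.94 s.
Total = 187.26 + 23235.94 = 23423.2 s = 6.51 hours.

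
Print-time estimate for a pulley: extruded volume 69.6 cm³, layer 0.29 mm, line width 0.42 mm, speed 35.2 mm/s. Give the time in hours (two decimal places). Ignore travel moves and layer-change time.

4.51 hours

Extrusion cross-section: 0.29 × 0.42 → 0.1218 mm².
Total extruded path = 69600/0.1218 = 571428.6 mm.
Time extruding: 571428.6 / 35.2 → 16233.8 s.
Converting: 16233.8 s = 4.51 hours.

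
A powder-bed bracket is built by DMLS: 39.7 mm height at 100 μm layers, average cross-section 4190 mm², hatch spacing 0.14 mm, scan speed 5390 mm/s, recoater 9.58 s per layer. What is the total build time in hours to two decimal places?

1.67 hours

Layer count = ceil(39.7 / 0.1) = 397.
Hatch length per layer = 4190 / 0.14, so 29928.6 mm.
Per-layer scan time = 29928.6 / 5390, so 5.5526 s.
Per-layer time = 5.5526 + 9.58 = 15.1326 s.
397 layers × 15.1326 s/layer = 6007.6422 s, i.e. 1.67 hours.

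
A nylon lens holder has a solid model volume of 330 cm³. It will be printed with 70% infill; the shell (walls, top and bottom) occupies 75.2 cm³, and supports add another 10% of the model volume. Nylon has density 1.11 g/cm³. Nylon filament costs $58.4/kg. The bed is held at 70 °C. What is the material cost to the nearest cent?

Volume inside the shell = 330 − 75.2, so 254.8 cm³.
Infill deposited = 0.70 × 254.8, so 178.36 cm³.
Support = 0.10 × 330, so 33 cm³.
Total printed volume = 75.2 + 178.36 + 33, so 286.56 cm³.
Mass: 286.56 × 1.11 → 318.0816 g.
At $58.4/kg: 318.0816/1000 × 58.4 = $18.58.

$18.58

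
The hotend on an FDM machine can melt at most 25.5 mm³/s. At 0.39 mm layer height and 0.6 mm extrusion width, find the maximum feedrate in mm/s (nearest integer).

Extrusion cross-section = 0.39 × 0.6 = 0.234 mm².
Max speed = 25.5 / 0.234 = 108.97 ≈ 109 mm/s.

109 mm/s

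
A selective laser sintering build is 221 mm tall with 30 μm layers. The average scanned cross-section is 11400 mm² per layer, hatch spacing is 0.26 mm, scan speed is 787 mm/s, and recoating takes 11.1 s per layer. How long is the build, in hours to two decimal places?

Number of layers: 221 / 0.03 → 7367 (rounded up).
Per-layer scan distance = 11400 / 0.26 = 43846.2 mm.
Scan time per layer = 43846.2 / 787 = 55.7131 s.
Layer cycle = 55.7131 + 11.1, so 66.8131 s.
Total: 7367 × 66.8131 s = 492212.1077 s → 136.73 hours.

136.73 hours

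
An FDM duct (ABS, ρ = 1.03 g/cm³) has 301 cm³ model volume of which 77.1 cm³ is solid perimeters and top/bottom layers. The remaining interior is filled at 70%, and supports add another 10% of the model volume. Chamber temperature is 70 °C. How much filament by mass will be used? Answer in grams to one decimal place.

271.8 g

Volume inside the shell: 301 − 77.1 → 223.9 cm³.
Infill volume: 0.70 × 223.9 → 156.73 cm³.
Support = 0.10 × 301 = 30.1 cm³.
Total extruded = 77.1 + 156.73 + 30.1, so 263.93 cm³.
Mass: 263.93 × 1.03 → 271.8479 g.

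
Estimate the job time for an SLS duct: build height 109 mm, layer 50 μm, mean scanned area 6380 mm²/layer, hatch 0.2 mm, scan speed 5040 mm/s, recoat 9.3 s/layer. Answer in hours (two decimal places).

Layer count = ceil(109 / 0.05) = 2180.
Scan path per layer = 6380 / 0.2 = 31900 mm.
Laser time per layer: 31900 / 5040 → 6.3294 s.
Per-layer time = 6.3294 + 9.3 = 15.6294 s.
Total: 2180 × 15.6294 s = 34072.092 s → 9.46 hours.

9.46 hours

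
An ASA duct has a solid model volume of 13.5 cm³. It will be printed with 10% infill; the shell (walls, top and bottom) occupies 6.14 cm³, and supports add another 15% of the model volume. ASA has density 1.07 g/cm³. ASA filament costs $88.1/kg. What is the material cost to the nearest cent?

$0.84

Interior volume: 13.5 − 6.14 → 7.36 cm³.
Deposited infill: 0.10 × 7.36 → 0.736 cm³.
Support = 0.15 × 13.5, so 2.025 cm³.
Deposited volume: 6.14 + 0.736 + 2.025 → 8.901 cm³.
Mass: 8.901 × 1.07 → 9.52407 g.
Cost = 9.52407 g / 1000 × $88.1/kg = $0.84.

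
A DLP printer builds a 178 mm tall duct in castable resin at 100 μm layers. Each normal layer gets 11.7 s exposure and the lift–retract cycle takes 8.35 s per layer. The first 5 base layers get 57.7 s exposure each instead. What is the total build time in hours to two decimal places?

9.98 hours

Layers = ⌈178/0.1⌉ = 1780.
Base layers = 5 × (57.7 + 8.35) = 330.25 s.
Remaining layers: 1775 × (11.7 + 8.35) → 35588.75 s.
Total = 330.25 + 35588.75 = 35919 s = 9.98 hours.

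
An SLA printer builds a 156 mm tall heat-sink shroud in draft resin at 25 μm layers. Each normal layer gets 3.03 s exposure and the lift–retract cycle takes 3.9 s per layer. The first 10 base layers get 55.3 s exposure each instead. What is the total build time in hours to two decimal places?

Layer count = ceil(156 / 0.025) = 6240.
Bottom layers: 10 × (55.3 + 3.9) → 592 s.
Regular layers = 6230 × (3.03 + 3.9), so 43173.9 s.
Total = 592 + 43173.9 = 43765.9 s = 12.16 hours.

12.16 hours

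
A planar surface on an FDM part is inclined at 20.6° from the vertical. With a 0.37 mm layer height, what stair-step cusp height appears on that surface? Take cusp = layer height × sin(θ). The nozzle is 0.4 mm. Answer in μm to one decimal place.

130.2 μm

Cusp = layer height × sin(20.6°) = 0.37 × 0.3518 = 0.130166 mm = 130.2 μm.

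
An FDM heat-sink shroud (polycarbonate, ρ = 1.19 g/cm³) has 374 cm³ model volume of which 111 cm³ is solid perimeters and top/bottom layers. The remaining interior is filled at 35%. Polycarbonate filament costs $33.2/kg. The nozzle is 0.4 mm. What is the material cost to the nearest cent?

$8.02

Volume inside the shell = 374 − 111 = 263 cm³.
Infill deposited = 0.35 × 263 = 92.05 cm³.
Total printed volume: 111 + 92.05 → 203.05 cm³.
Mass = 203.05 × 1.19, so 241.6295 g.
Cost = 241.6295 g / 1000 × $33.2/kg = $8.02.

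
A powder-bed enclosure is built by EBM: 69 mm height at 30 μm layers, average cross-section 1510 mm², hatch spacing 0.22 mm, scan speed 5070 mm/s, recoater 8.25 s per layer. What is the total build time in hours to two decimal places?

6.14 hours

Layers = ⌈69/0.03⌉ = 2300.
Per-layer scan distance = 1510 / 0.22 = 6863.6 mm.
Beam time per layer = 6863.6 / 5070, so 1.3538 s.
Layer cycle = 1.3538 + 8.25, so 9.6038 s.
2300 layers × 9.6038 s/layer = 22088.74 s, i.e. 6.14 hours.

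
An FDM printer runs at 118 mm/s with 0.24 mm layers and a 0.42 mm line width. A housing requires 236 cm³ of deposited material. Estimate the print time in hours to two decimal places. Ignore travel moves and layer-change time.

Line area = 0.24 × 0.42 = 0.1008 mm².
Total extruded path = 236000/0.1008 = 2341269.8 mm.
Time extruding: 2341269.8 / 118 → 19841.3 s.
19841.3 s = 5.51 hours.

5.51 hours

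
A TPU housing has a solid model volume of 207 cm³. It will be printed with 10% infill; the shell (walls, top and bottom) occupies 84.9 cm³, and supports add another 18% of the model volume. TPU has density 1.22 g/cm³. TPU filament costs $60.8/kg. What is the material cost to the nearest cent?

Infill region = 207 − 84.9 = 122.1 cm³.
Deposited infill = 0.10 × 122.1 = 12.21 cm³.
Support = 0.18 × 207, so 37.26 cm³.
Deposited volume = 84.9 + 12.21 + 37.26 = 134.37 cm³.
Mass: 134.37 × 1.22 → 163.9314 g.
Cost = 163.9314 g / 1000 × $60.8/kg = $9.97.

$9.97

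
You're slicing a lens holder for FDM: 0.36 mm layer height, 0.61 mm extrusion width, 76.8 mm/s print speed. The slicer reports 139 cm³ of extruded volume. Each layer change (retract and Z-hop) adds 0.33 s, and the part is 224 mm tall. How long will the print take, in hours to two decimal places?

2.35 hours

Bead cross-section = 0.36 × 0.61 = 0.2196 mm².
Total extruded path = 139000/0.2196 = 632969 mm.
Time extruding: 632969 / 76.8 → 8241.8 s.
Number of layers: 224 / 0.36 → 623 (rounded up).
Non-print overhead = 623 × 0.33 = 205.59 s.
Total = 8241.8 + 205.59 = 8447.39 s = 2.35 hours.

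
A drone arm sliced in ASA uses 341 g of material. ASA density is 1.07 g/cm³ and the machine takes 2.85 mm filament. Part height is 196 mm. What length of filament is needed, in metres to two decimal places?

49.96 m

Extruded volume: 341/1.07 = 318.6916 cm³ (318691.6 mm³).
Filament cross-section = π × (2.85/2)² = 6.3794 mm².
Length = 318691.6 / 6.3794 = 49956.36 mm = 49.96 m.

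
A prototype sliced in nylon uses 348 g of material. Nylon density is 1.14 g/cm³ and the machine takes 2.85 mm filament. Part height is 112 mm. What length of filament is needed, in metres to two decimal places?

Volume = 348 g / 1.14 g·cm⁻³ = 305.2632 cm³ = 305263.2 mm³.
A = π r² = π × 1.425² = 6.3794 mm².
L = V/A = 305263.2/6.3794 = 47851.4 mm → 47.85 m.

47.85 m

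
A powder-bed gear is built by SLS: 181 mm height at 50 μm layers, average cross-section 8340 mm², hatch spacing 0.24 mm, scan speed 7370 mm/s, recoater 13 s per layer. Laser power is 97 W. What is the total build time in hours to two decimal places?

17.81 hours

Layer count = ceil(181 / 0.05) = 3620.
Scan path per layer: 8340 / 0.24 → 34750 mm.
Laser time per layer: 34750 / 7370 → 4.7151 s.
Time per layer = 4.7151 + 13, so 17.7151 s.
3620 layers × 17.7151 s/layer = 64128.662 s, i.e. 17.81 hours.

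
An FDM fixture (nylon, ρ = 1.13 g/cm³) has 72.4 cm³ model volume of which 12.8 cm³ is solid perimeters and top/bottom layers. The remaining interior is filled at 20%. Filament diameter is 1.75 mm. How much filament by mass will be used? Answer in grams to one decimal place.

27.9 g

Interior volume = 72.4 − 12.8 = 59.6 cm³.
Infill volume = 0.20 × 59.6 = 11.92 cm³.
Total printed volume: 12.8 + 11.92 → 24.72 cm³.
Mass: 24.72 × 1.13 → 27.9336 g.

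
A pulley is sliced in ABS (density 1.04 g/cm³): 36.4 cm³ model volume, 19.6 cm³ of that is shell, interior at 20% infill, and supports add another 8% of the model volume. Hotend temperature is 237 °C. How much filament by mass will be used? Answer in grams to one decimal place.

Volume inside the shell = 36.4 − 19.6, so 16.8 cm³.
Infill deposited = 0.20 × 16.8, so 3.36 cm³.
Support = 0.08 × 36.4, so 2.912 cm³.
Total extruded = 19.6 + 3.36 + 2.912, so 25.872 cm³.
Mass = 25.872 × 1.04 = 26.90688 g.

26.9 g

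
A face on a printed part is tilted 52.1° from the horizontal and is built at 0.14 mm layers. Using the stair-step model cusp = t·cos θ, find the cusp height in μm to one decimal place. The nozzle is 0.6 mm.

h_c = t·cos θ = 0.14 × 0.6143 = 0.086002 mm (86.0 μm).

86.0 μm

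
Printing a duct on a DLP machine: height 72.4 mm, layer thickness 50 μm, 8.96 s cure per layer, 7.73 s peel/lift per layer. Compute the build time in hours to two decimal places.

6.71 hours

Layers = ⌈72.4/0.05⌉ = 1448.
Cycle time = 8.96 + 7.73, so 16.69 s.
Build time: 1448 × 16.69 s = 24167.12 s, i.e. 6.71 hours.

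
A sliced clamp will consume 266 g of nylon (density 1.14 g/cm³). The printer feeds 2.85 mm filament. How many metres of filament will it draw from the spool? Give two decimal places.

Volume = 266 g / 1.14 g·cm⁻³ = 233.3333 cm³ = 233333.3 mm³.
Cross-section of 2.85 mm filament: π·(2.85/2)² = 6.3794 mm².
L = V/A = 233333.3/6.3794 = 36576.06 mm → 36.58 m.

36.58 m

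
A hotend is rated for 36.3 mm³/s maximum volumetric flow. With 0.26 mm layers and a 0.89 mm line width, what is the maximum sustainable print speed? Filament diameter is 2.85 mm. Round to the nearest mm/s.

A = 0.26 × 0.89, so 0.2314 mm².
v_max = Q/A = 36.3/0.2314 = 156.87 mm/s → 157 mm/s.

157 mm/s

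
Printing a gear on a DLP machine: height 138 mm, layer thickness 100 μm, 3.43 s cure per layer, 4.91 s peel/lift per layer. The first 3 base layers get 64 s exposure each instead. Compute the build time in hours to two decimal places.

3.25 hours

Number of layers: 138 / 0.1 → 1380 (rounded up).
Base layers: 3 × (64 + 4.91) → 206.73 s.
Regular layers = 1377 × (3.43 + 4.91) = 11484.18 s.
Sum: 206.73 + 11484.18 = 11690.91 s → 3.25 hours.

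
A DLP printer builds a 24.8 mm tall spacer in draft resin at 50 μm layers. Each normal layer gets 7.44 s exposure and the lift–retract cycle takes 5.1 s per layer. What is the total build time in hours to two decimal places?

Layer count = ceil(24.8 / 0.05) = 496.
Cycle time: 7.44 + 5.1 → 12.54 s.
Build time: 496 × 12.54 s = 6219.84 s, i.e. 1.73 hours.

1.73 hours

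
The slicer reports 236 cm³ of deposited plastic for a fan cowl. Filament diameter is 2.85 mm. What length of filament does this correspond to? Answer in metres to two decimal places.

A = π r² = π × 1.425² = 6.3794 mm².
L = 236000 mm³ / 6.3794 mm² = 36994.07 mm, i.e. 36.99 m.

36.99 m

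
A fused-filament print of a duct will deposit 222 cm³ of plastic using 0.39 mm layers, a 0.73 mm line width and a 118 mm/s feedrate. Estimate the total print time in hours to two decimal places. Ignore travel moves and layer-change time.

Extrusion cross-section: 0.39 × 0.73 → 0.2847 mm².
Toolpath length = 222 cm³ / 0.2847 mm² = 222000 / 0.2847 = 779768.2 mm.
Time extruding = 779768.2 / 118 = 6608.2 s.
Converting: 6608.2 s = 1.84 hours.

1.84 hours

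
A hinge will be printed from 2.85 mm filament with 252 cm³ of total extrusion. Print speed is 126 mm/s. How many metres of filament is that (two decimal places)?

Filament cross-section = π × (2.85/2)² = 6.3794 mm².
L = 252000 mm³ / 6.3794 mm² = 39502.15 mm, i.e. 39.50 m.

39.50 m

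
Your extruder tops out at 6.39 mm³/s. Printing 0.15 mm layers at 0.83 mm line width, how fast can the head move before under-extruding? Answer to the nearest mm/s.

51 mm/s

Extrusion cross-section = 0.15 × 0.83, so 0.1245 mm².
v_max = Q/A = 6.39/0.1245 = 51.33 mm/s → 51 mm/s.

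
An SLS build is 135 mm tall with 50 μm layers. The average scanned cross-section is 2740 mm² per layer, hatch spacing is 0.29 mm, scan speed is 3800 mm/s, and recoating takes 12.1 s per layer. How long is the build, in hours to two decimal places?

10.94 hours

Number of layers: 135 / 0.05 → 2700 (rounded up).
Per-layer scan distance = 2740 / 0.29 = 9448.3 mm.
Laser time per layer: 9448.3 / 3800 → 2.4864 s.
Time per layer = 2.4864 + 12.1 = 14.5864 s.
Total: 2700 × 14.5864 s = 39383.28 s → 10.94 hours.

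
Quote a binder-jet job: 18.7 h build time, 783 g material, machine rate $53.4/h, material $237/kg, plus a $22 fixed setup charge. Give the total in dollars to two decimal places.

Machine-time cost: 53.4 × 18.7 → $998.58.
Material charge = 237 × 783/1000, so $185.571.
Adding setup: 998.58 + 185.571 + 22 → 1206.151 ≈ $1206.15.

$1206.15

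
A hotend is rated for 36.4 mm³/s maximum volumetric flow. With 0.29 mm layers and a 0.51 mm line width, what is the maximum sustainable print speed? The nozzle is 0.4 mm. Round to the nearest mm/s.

246 mm/s

Extrusion cross-section = 0.29 × 0.51, so 0.1479 mm².
v_max = Q/A = 36.4/0.1479 = 246.11 mm/s → 246 mm/s.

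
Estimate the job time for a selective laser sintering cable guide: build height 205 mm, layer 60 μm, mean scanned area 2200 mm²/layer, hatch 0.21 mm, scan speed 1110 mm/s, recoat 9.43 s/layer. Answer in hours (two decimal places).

17.91 hours

Number of layers: 205 / 0.06 → 3417 (rounded up).
Per-layer scan distance = 2200 / 0.21, so 10476.2 mm.
Per-layer scan time = 10476.2 / 1110, so 9.438 s.
Per-layer time = 9.438 + 9.43, so 18.868 s.
Total: 3417 × 18.868 s = 64471.956 s → 17.91 hours.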